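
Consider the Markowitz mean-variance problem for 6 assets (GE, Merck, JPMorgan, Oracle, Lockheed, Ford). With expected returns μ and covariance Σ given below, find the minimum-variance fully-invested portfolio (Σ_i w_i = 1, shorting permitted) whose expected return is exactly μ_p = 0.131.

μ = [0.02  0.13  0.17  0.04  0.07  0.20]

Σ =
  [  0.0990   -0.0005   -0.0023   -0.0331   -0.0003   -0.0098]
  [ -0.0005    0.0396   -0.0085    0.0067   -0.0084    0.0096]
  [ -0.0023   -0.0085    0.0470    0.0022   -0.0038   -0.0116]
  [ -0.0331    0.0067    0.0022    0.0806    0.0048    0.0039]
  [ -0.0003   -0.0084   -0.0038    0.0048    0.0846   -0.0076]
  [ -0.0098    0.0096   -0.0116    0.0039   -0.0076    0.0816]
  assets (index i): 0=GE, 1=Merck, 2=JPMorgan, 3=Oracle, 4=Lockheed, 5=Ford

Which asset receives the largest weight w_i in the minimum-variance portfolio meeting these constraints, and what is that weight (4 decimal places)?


JPMorgan (0.3056)

x=Σ⁻¹μ = [0.6553  4.0625  5.2521  0.0380  1.7326  2.9579]
y=Σ⁻¹𝟙 = [17.5019  29.5654  32.2035  14.4599  16.9120  16.3405]
a=μᵀx=2.148478  b=𝟙ᵀx=14.698481  c=𝟙ᵀy=126.983243  D=ac−b²=56.775307
λ₁=(c·0.131−b)/D = (126.983243·0.131−14.698481)/56.775307 = 0.034105
λ₂=(a−b·0.131)/D = (2.148478−14.698481·0.131)/56.775307 = 0.003927
w* = 0.034105·x + 0.003927·y:
  w_0 = 0.034105·0.6553 + 0.003927·17.5019 = 0.0911  (GE)
  w_1 = 0.034105·4.0625 + 0.003927·29.5654 = 0.2547  (Merck)
  w_2 = 0.034105·5.2521 + 0.003927·32.2035 = 0.3056  (JPMorgan)
  w_3 = 0.034105·0.0380 + 0.003927·14.4599 = 0.0581  (Oracle)
  w_4 = 0.034105·1.7326 + 0.003927·16.9120 = 0.1255  (Lockheed)
  w_5 = 0.034105·2.9579 + 0.003927·16.3405 = 0.1651  (Ford)
Σw_i=1.0000  μᵀw=0.1310
σ²=wᵀΣw=λ₁·μ_p+λ₂ = 0.034105·0.131 + 0.003927 = 0.008395 ≈ 0.0084


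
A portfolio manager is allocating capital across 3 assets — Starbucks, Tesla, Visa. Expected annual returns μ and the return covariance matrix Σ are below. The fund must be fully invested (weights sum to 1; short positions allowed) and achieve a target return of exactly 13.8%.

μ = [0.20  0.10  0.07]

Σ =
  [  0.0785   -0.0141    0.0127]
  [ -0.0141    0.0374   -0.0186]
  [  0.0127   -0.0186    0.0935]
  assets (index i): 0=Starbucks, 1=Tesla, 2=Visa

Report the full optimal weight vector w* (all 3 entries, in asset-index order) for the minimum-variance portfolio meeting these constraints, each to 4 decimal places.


0.4106  0.4873  0.1021

g=Σ⁻¹μ = [3.1541  4.4638  1.2082]
h=Σ⁻¹𝟙 = [17.5263  41.5958  16.5893]
a=μᵀg=1.161770  b=𝟙ᵀg=8.826091  c=𝟙ᵀh=75.711363  D=ac−b²=10.059279
λ₁=(c·0.138−b)/D = (75.711363·0.138−8.826091)/10.059279 = 0.161252
λ₂=(a−b·0.138)/D = (1.161770−8.826091·0.138)/10.059279 = -0.005590
w* = 0.161252·g + -0.005590·h:
  w_0 = 0.161252·3.1541 + -0.005590·17.5263 = 0.4106  (Starbucks)
  w_1 = 0.161252·4.4638 + -0.005590·41.5958 = 0.4873  (Tesla)
  w_2 = 0.161252·1.2082 + -0.005590·16.5893 = 0.1021  (Visa)
Σw_i=1.0000  μᵀw=0.1380
σ²=wᵀΣw=λ₁·μ_p+λ₂ = 0.161252·0.138 + -0.005590 = 0.016663 ≈ 0.0167


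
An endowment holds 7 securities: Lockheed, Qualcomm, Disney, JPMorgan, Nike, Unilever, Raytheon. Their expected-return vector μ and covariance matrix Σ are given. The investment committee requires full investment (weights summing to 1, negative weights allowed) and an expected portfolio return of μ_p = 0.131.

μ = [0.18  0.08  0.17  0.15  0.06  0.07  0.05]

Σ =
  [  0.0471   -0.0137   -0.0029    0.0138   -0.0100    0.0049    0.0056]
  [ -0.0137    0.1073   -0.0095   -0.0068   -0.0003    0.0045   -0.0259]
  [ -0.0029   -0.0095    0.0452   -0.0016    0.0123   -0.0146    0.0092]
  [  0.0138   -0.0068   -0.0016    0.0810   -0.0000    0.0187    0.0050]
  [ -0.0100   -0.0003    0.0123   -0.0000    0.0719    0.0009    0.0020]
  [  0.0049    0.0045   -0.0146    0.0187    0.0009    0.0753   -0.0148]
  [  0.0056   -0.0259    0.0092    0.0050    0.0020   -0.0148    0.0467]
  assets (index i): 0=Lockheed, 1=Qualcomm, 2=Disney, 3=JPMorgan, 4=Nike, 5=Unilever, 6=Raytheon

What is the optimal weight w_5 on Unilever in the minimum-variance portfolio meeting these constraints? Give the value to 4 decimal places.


0.1035

p=Σ⁻¹μ = [4.2367  1.9497  4.5407  1.0029  0.6088  1.3677  1.0494]
q=Σ⁻¹𝟙 = [24.7053  21.6174  25.3832  3.8606  11.9776  20.2816  30.9406]
a=μᵀp=2.025678  b=𝟙ᵀp=14.755987  c=𝟙ᵀq=138.766337  D=ac−b²=63.356718
λ₁=(c·0.131−b)/D = (138.766337·0.131−14.755987)/63.356718 = 0.054018
λ₂=(a−b·0.131)/D = (2.025678−14.755987·0.131)/63.356718 = 0.001462
w* = 0.054018·p + 0.001462·q:
  w_0 = 0.054018·4.2367 + 0.001462·24.7053 = 0.2650  (Lockheed)
  w_1 = 0.054018·1.9497 + 0.001462·21.6174 = 0.1369  (Qualcomm)
  w_2 = 0.054018·4.5407 + 0.001462·25.3832 = 0.2824  (Disney)
  w_3 = 0.054018·1.0029 + 0.001462·3.8606 = 0.0598  (JPMorgan)
  w_4 = 0.054018·0.6088 + 0.001462·11.9776 = 0.0504  (Nike)
  w_5 = 0.054018·1.3677 + 0.001462·20.2816 = 0.1035  (Unilever)
  w_6 = 0.054018·1.0494 + 0.001462·30.9406 = 0.1019  (Raytheon)
Σw_i=1.0000  μᵀw=0.1310
σ²=wᵀΣw=λ₁·μ_p+λ₂ = 0.054018·0.131 + 0.001462 = 0.008539 ≈ 0.0085


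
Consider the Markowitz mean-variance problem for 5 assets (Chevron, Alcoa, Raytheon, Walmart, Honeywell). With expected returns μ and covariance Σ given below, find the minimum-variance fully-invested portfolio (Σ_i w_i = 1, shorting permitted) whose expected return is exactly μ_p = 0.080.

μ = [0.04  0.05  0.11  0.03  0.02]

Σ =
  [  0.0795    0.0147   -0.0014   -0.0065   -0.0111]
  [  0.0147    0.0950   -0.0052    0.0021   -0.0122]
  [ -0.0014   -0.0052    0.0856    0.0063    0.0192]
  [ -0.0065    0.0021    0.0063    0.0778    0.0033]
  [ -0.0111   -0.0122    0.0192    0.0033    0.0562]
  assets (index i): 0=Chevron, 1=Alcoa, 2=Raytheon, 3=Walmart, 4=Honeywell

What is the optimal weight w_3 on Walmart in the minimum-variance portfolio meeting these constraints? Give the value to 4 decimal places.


0.0961

g=Σ⁻¹μ = [0.4673  0.5313  1.2783  0.3022  0.1091]
h=Σ⁻¹𝟙 = [14.4577  10.9592  7.2275  12.3390  19.8345]
a=μᵀg=0.197114  b=𝟙ᵀg=2.688147  c=𝟙ᵀh=64.817773  D=ac−b²=5.550363
λ₁=(c·0.080−b)/D = (64.817773·0.080−2.688147)/5.550363 = 0.449930
λ₂=(a−b·0.080)/D = (0.197114−2.688147·0.080)/5.550363 = -0.003232
w* = 0.449930·g + -0.003232·h:
  w_0 = 0.449930·0.4673 + -0.003232·14.4577 = 0.1636  (Chevron)
  w_1 = 0.449930·0.5313 + -0.003232·10.9592 = 0.2036  (Alcoa)
  w_2 = 0.449930·1.2783 + -0.003232·7.2275 = 0.5518  (Raytheon)
  w_3 = 0.449930·0.3022 + -0.003232·12.3390 = 0.0961  (Walmart)
  w_4 = 0.449930·0.1091 + -0.003232·19.8345 = -0.0150  (Honeywell)
Σw_i=1.0000  μᵀw=0.0800
σ²=wᵀΣw=λ₁·μ_p+λ₂ = 0.449930·0.080 + -0.003232 = 0.032763 ≈ 0.0328


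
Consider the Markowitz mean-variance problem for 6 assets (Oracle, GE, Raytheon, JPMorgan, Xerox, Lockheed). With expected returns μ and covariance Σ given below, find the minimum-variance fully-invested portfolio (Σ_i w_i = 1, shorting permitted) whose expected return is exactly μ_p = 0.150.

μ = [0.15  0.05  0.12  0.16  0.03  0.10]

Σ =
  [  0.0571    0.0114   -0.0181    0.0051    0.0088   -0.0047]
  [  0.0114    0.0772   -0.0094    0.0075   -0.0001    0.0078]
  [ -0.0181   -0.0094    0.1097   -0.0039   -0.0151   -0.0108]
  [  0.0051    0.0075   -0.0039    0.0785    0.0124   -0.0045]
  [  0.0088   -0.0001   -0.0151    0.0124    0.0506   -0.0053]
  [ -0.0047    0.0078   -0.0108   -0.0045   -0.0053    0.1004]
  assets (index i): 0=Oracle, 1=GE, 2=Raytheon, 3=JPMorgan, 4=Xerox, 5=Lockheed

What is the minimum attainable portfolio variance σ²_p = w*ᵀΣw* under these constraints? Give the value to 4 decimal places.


0.0201

u=Σ⁻¹μ = [3.1013  0.0812  1.8623  1.9597  0.2798  1.4378]
v=Σ⁻¹𝟙 = [18.0828  10.2242  17.5147  8.8946  21.0896  13.4084]
a=μᵀu=1.158456  b=𝟙ᵀu=8.722058  c=𝟙ᵀv=89.214310  D=ac−b²=27.276539
λ₁=(c·0.150−b)/D = (89.214310·0.150−8.722058)/27.276539 = 0.170846
λ₂=(a−b·0.150)/D = (1.158456−8.722058·0.150)/27.276539 = -0.005494
w* = 0.170846·u + -0.005494·v:
  w_0 = 0.170846·3.1013 + -0.005494·18.0828 = 0.4305  (Oracle)
  w_1 = 0.170846·0.0812 + -0.005494·10.2242 = -0.0423  (GE)
  w_2 = 0.170846·1.8623 + -0.005494·17.5147 = 0.2219  (Raytheon)
  w_3 = 0.170846·1.9597 + -0.005494·8.8946 = 0.2859  (JPMorgan)
  w_4 = 0.170846·0.2798 + -0.005494·21.0896 = -0.0681  (Xerox)
  w_5 = 0.170846·1.4378 + -0.005494·13.4084 = 0.1720  (Lockheed)
Σw_i=1.0000  μᵀw=0.1500
σ²=wᵀΣw=λ₁·μ_p+λ₂ = 0.170846·0.150 + -0.005494 = 0.020133 ≈ 0.0201


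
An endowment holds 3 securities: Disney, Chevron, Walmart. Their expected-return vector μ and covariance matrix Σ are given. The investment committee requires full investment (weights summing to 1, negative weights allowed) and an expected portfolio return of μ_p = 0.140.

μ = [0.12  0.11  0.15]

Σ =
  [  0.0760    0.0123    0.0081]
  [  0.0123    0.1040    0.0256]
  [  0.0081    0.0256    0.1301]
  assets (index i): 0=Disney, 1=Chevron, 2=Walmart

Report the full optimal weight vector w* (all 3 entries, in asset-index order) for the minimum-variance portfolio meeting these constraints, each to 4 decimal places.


0.3911  -0.0434  0.6522

p=Σ⁻¹μ = [1.3715  0.6649  0.9367]
q=Σ⁻¹𝟙 = [11.4457  6.8782  5.6203]
a=μᵀp=0.378230  b=𝟙ᵀp=2.973142  c=𝟙ᵀq=23.944282  D=ac−b²=0.216874
λ₁=(c·0.140−b)/D = (23.944282·0.140−2.973142)/0.216874 = 1.747821
λ₂=(a−b·0.140)/D = (0.378230−2.973142·0.140)/0.216874 = -0.175262
w* = 1.747821·p + -0.175262·q:
  w_0 = 1.747821·1.3715 + -0.175262·11.4457 = 0.3911  (Disney)
  w_1 = 1.747821·0.6649 + -0.175262·6.8782 = -0.0434  (Chevron)
  w_2 = 1.747821·0.9367 + -0.175262·5.6203 = 0.6522  (Walmart)
Σw_i=1.0000  μᵀw=0.1400
σ²=wᵀΣw=λ₁·μ_p+λ₂ = 1.747821·0.140 + -0.175262 = 0.069433 ≈ 0.0694


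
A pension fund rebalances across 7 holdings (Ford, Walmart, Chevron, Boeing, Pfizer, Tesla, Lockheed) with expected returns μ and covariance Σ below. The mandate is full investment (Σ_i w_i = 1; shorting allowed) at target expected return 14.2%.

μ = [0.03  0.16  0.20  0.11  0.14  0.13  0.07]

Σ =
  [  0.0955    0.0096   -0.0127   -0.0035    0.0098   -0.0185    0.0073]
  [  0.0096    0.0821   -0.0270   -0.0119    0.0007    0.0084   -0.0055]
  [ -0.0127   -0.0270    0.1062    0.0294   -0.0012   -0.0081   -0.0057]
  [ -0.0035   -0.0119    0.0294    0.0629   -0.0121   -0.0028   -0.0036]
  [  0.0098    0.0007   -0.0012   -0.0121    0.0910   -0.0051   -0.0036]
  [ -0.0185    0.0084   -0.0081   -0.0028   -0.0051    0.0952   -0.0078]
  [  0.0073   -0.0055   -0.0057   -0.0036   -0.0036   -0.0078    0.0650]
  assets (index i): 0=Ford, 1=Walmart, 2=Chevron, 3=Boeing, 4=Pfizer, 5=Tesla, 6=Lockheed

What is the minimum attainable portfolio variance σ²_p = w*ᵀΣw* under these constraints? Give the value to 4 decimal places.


0.0115

g=Σ⁻¹μ = [0.4011  2.8917  2.4413  1.7281  1.9055  1.7043  1.8964]
h=Σ⁻¹𝟙 = [11.0022  17.3566  12.4230  18.5066  13.9467  15.1240  20.3193]
a=μᵀg=1.774142  b=𝟙ᵀg=12.968474  c=𝟙ᵀh=108.678515  D=ac−b²=24.629821
λ₁=(c·0.142−b)/D = (108.678515·0.142−12.968474)/24.629821 = 0.100036
λ₂=(a−b·0.142)/D = (1.774142−12.968474·0.142)/24.629821 = -0.002736
w* = 0.100036·g + -0.002736·h:
  w_0 = 0.100036·0.4011 + -0.002736·11.0022 = 0.0100  (Ford)
  w_1 = 0.100036·2.8917 + -0.002736·17.3566 = 0.2418  (Walmart)
  w_2 = 0.100036·2.4413 + -0.002736·12.4230 = 0.2102  (Chevron)
  w_3 = 0.100036·1.7281 + -0.002736·18.5066 = 0.1222  (Boeing)
  w_4 = 0.100036·1.9055 + -0.002736·13.9467 = 0.1525  (Pfizer)
  w_5 = 0.100036·1.7043 + -0.002736·15.1240 = 0.1291  (Tesla)
  w_6 = 0.100036·1.8964 + -0.002736·20.3193 = 0.1341  (Lockheed)
Σw_i=1.0000  μᵀw=0.1420
σ²=wᵀΣw=λ₁·μ_p+λ₂ = 0.100036·0.142 + -0.002736 = 0.011469 ≈ 0.0115


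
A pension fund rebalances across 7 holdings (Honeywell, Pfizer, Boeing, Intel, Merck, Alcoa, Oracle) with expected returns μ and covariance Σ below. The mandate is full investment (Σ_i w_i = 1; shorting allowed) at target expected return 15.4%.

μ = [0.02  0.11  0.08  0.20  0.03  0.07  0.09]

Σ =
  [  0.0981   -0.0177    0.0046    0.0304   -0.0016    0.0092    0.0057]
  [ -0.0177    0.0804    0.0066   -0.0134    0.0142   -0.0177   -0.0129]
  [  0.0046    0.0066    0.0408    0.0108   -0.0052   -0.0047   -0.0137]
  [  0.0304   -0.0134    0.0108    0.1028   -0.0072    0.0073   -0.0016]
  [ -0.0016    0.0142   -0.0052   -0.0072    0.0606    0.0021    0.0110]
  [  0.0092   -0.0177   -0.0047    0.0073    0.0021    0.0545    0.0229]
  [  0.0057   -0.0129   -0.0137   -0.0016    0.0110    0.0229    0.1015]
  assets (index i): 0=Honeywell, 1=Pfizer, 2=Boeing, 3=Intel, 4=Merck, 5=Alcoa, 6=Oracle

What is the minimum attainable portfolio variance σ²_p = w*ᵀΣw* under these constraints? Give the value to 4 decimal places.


0.0275

x=Σ⁻¹μ = [-0.3518  1.9421  1.6871  2.0564  0.1754  1.3830  1.0824]
y=Σ⁻¹𝟙 = [7.7677  16.4384  26.3324  6.5269  13.5255  19.3289  9.3356]
a=μᵀx=0.952327  b=𝟙ᵀx=7.974532  c=𝟙ᵀy=99.255293  D=ac−b²=30.930327
λ₁=(c·0.154−b)/D = (99.255293·0.154−7.974532)/30.930327 = 0.236363
λ₂=(a−b·0.154)/D = (0.952327−7.974532·0.154)/30.930327 = -0.008915
w* = 0.236363·x + -0.008915·y:
  w_0 = 0.236363·-0.3518 + -0.008915·7.7677 = -0.1524  (Honeywell)
  w_1 = 0.236363·1.9421 + -0.008915·16.4384 = 0.3125  (Pfizer)
  w_2 = 0.236363·1.6871 + -0.008915·26.3324 = 0.1640  (Boeing)
  w_3 = 0.236363·2.0564 + -0.008915·6.5269 = 0.4279  (Intel)
  w_4 = 0.236363·0.1754 + -0.008915·13.5255 = -0.0791  (Merck)
  w_5 = 0.236363·1.3830 + -0.008915·19.3289 = 0.1546  (Alcoa)
  w_6 = 0.236363·1.0824 + -0.008915·9.3356 = 0.1726  (Oracle)
Σw_i=1.0000  μᵀw=0.1540
σ²=wᵀΣw=λ₁·μ_p+λ₂ = 0.236363·0.154 + -0.008915 = 0.027485 ≈ 0.0275


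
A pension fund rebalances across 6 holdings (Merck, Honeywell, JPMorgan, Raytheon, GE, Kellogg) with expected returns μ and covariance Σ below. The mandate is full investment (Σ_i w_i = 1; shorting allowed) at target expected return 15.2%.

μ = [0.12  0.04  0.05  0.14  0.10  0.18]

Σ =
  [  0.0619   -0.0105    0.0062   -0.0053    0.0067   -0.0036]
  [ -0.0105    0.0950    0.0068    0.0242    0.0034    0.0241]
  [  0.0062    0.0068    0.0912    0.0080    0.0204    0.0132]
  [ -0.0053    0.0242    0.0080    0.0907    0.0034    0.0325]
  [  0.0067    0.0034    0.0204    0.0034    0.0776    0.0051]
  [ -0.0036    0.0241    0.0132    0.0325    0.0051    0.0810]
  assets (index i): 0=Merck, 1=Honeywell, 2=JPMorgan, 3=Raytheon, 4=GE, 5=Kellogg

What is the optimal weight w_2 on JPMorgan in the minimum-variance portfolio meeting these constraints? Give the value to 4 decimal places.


-0.0583

x=Σ⁻¹μ = [2.0238  -0.1156  -0.1667  0.9833  0.9938  1.9166]
y=Σ⁻¹𝟙 = [16.9888  8.3479  5.6911  6.6394  8.8419  6.4689]
a=μᵀx=0.811930  b=𝟙ᵀx=5.635221  c=𝟙ᵀy=52.977842  D=ac−b²=11.258564
λ₁=(c·0.152−b)/D = (52.977842·0.152−5.635221)/11.258564 = 0.214718
λ₂=(a−b·0.152)/D = (0.811930−5.635221·0.152)/11.258564 = -0.003964
w* = 0.214718·x + -0.003964·y:
  w_0 = 0.214718·2.0238 + -0.003964·16.9888 = 0.3672  (Merck)
  w_1 = 0.214718·-0.1156 + -0.003964·8.3479 = -0.0579  (Honeywell)
  w_2 = 0.214718·-0.1667 + -0.003964·5.6911 = -0.0583  (JPMorgan)
  w_3 = 0.214718·0.9833 + -0.003964·6.6394 = 0.1848  (Raytheon)
  w_4 = 0.214718·0.9938 + -0.003964·8.8419 = 0.1783  (GE)
  w_5 = 0.214718·1.9166 + -0.003964·6.4689 = 0.3859  (Kellogg)
Σw_i=1.0000  μᵀw=0.1520
σ²=wᵀΣw=λ₁·μ_p+λ₂ = 0.214718·0.152 + -0.003964 = 0.028674 ≈ 0.0287


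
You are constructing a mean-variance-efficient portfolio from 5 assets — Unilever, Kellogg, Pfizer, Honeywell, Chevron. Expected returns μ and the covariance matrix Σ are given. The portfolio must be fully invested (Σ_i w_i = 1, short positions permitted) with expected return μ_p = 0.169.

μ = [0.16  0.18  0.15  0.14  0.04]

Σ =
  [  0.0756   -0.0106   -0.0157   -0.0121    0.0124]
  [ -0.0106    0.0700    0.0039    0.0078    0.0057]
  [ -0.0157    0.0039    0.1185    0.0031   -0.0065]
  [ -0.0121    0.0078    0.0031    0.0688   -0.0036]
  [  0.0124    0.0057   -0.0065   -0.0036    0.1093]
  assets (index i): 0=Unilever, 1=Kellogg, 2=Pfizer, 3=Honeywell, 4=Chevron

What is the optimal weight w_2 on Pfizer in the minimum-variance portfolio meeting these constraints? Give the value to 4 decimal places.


0.1614

g=Σ⁻¹μ = [3.1668  2.7158  1.5397  2.2161  0.0296]
h=Σ⁻¹𝟙 = [18.7426  14.1371  10.4423  16.1471  7.4384]
a=μᵀg=1.537923  b=𝟙ᵀg=9.667994  c=𝟙ᵀh=66.907638  D=ac−b²=9.428671
λ₁=(c·0.169−b)/D = (66.907638·0.169−9.667994)/9.428671 = 0.173874
λ₂=(a−b·0.169)/D = (1.537923−9.667994·0.169)/9.428671 = -0.010178
w* = 0.173874·g + -0.010178·h:
  w_0 = 0.173874·3.1668 + -0.010178·18.7426 = 0.3598  (Unilever)
  w_1 = 0.173874·2.7158 + -0.010178·14.1371 = 0.3283  (Kellogg)
  w_2 = 0.173874·1.5397 + -0.010178·10.4423 = 0.1614  (Pfizer)
  w_3 = 0.173874·2.2161 + -0.010178·16.1471 = 0.2210  (Honeywell)
  w_4 = 0.173874·0.0296 + -0.010178·7.4384 = -0.0706  (Chevron)
Σw_i=1.0000  μᵀw=0.1690
σ²=wᵀΣw=λ₁·μ_p+λ₂ = 0.173874·0.169 + -0.010178 = 0.019206 ≈ 0.0192


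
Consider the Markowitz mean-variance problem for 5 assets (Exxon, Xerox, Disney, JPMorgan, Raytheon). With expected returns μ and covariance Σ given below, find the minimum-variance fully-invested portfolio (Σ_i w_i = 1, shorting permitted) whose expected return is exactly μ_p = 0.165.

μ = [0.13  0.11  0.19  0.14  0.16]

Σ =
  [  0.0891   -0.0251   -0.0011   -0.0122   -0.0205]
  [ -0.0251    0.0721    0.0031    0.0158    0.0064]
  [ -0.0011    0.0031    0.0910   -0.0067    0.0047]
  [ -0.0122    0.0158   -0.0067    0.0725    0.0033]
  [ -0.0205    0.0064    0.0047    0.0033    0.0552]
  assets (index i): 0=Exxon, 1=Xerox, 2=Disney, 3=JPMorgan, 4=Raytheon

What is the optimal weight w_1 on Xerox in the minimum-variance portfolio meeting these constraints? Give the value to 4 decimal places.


u=Σ⁻¹μ = [3.0746  1.7345  2.0376  2.0976  3.5404]
v=Σ⁻¹𝟙 = [23.2017  16.3627  10.5540  14.0555  23.0965]
a=μᵀu=1.837748  b=𝟙ᵀu=12.484581  c=𝟙ᵀv=87.270344  D=ac−b²=4.516119
λ₁=(c·0.165−b)/D = (87.270344·0.165−12.484581)/4.516119 = 0.424042
λ₂=(a−b·0.165)/D = (1.837748−12.484581·0.165)/4.516119 = -0.049203
w* = 0.424042·u + -0.049203·v:
  w_0 = 0.424042·3.0746 + -0.049203·23.2017 = 0.1622  (Exxon)
  w_1 = 0.424042·1.7345 + -0.049203·16.3627 = -0.0696  (Xerox)
  w_2 = 0.424042·2.0376 + -0.049203·10.5540 = 0.3447  (Disney)
  w_3 = 0.424042·2.0976 + -0.049203·14.0555 = 0.1979  (JPMorgan)
  w_4 = 0.424042·3.5404 + -0.049203·23.0965 = 0.3649  (Raytheon)
Σw_i=1.0000  μᵀw=0.1650
σ²=wᵀΣw=λ₁·μ_p+λ₂ = 0.424042·0.165 + -0.049203 = 0.020764 ≈ 0.0208

-0.0696


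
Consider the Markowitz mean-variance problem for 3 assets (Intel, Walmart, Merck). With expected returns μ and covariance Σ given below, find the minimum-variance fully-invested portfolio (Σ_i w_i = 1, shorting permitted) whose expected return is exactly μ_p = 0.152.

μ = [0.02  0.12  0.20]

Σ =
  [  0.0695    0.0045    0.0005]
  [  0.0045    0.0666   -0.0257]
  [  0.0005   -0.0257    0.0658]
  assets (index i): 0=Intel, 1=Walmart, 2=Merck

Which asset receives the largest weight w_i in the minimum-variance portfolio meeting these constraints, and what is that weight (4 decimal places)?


g=Σ⁻¹μ = [0.0294  3.5002  4.4064]
h=Σ⁻¹𝟙 = [12.6901  23.5315  24.2920]
a=μᵀg=1.301885  b=𝟙ᵀg=7.935990  c=𝟙ᵀh=60.513650  D=ac−b²=15.801887
λ₁=(c·0.152−b)/D = (60.513650·0.152−7.935990)/15.801887 = 0.079869
λ₂=(a−b·0.152)/D = (1.301885−7.935990·0.152)/15.801887 = 0.006051
w* = 0.079869·g + 0.006051·h:
  w_0 = 0.079869·0.0294 + 0.006051·12.6901 = 0.0791  (Intel)
  w_1 = 0.079869·3.5002 + 0.006051·23.5315 = 0.4219  (Walmart)
  w_2 = 0.079869·4.4064 + 0.006051·24.2920 = 0.4989  (Merck)
Σw_i=1.0000  μᵀw=0.1520
σ²=wᵀΣw=λ₁·μ_p+λ₂ = 0.079869·0.152 + 0.006051 = 0.018191 ≈ 0.0182

Merck (0.4989)


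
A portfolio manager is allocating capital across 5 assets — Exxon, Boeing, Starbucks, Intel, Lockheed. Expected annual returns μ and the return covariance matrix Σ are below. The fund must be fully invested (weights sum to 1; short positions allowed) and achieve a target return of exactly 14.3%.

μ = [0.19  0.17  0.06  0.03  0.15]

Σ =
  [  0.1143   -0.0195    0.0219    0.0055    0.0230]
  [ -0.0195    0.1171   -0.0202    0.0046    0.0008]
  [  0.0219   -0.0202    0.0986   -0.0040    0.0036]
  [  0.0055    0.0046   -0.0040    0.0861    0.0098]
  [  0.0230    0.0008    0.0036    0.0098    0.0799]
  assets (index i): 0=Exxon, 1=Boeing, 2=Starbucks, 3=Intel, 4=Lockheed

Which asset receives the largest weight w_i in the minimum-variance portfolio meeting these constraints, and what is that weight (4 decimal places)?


g=Σ⁻¹μ = [1.5817  1.8045  0.5775  0.0213  1.3753]
h=Σ⁻¹𝟙 = [6.2315  11.0345  11.1059  10.1334  8.8681]
a=μᵀg=0.848890  b=𝟙ᵀg=5.360414  c=𝟙ᵀh=47.373315  D=ac−b²=11.480697
λ₁=(c·0.143−b)/D = (47.373315·0.143−5.360414)/11.480697 = 0.123161
λ₂=(a−b·0.143)/D = (0.848890−5.360414·0.143)/11.480697 = 0.007173
w* = 0.123161·g + 0.007173·h:
  w_0 = 0.123161·1.5817 + 0.007173·6.2315 = 0.2395  (Exxon)
  w_1 = 0.123161·1.8045 + 0.007173·11.0345 = 0.3014  (Boeing)
  w_2 = 0.123161·0.5775 + 0.007173·11.1059 = 0.1508  (Starbucks)
  w_3 = 0.123161·0.0213 + 0.007173·10.1334 = 0.0753  (Intel)
  w_4 = 0.123161·1.3753 + 0.007173·8.8681 = 0.2330  (Lockheed)
Σw_i=1.0000  μᵀw=0.1430
σ²=wᵀΣw=λ₁·μ_p+λ₂ = 0.123161·0.143 + 0.007173 = 0.024785 ≈ 0.0248

Boeing (0.3014)


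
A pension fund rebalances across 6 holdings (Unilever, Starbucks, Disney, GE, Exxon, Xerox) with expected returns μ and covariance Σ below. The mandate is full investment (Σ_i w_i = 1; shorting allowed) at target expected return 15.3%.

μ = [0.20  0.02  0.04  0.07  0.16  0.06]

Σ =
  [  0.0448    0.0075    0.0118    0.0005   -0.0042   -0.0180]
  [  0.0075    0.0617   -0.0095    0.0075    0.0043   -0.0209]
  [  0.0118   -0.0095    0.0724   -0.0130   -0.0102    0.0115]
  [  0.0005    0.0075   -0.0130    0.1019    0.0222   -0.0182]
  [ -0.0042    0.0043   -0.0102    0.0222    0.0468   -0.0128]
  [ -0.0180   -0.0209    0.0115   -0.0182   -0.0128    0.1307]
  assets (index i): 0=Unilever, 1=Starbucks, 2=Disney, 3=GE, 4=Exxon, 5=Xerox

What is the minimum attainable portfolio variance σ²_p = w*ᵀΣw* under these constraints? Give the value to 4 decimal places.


0.0125

x=Σ⁻¹μ = [5.5510  -0.1029  -0.0090  0.0066  4.3690  1.6367]
y=Σ⁻¹𝟙 = [24.2531  18.2935  14.6821  7.4607  25.9564  16.2056]
a=μᵀx=1.905478  b=𝟙ᵀx=11.451388  c=𝟙ᵀy=106.851480  D=ac−b²=72.468899
λ₁=(c·0.153−b)/D = (106.851480·0.153−11.451388)/72.468899 = 0.067572
λ₂=(a−b·0.153)/D = (1.905478−11.451388·0.153)/72.468899 = 0.002117
w* = 0.067572·x + 0.002117·y:
  w_0 = 0.067572·5.5510 + 0.002117·24.2531 = 0.4264  (Unilever)
  w_1 = 0.067572·-0.1029 + 0.002117·18.2935 = 0.0318  (Starbucks)
  w_2 = 0.067572·-0.0090 + 0.002117·14.6821 = 0.0305  (Disney)
  w_3 = 0.067572·0.0066 + 0.002117·7.4607 = 0.0162  (GE)
  w_4 = 0.067572·4.3690 + 0.002117·25.9564 = 0.3502  (Exxon)
  w_5 = 0.067572·1.6367 + 0.002117·16.2056 = 0.1449  (Xerox)
Σw_i=1.0000  μᵀw=0.1530
σ²=wᵀΣw=λ₁·μ_p+λ₂ = 0.067572·0.153 + 0.002117 = 0.012456 ≈ 0.0125


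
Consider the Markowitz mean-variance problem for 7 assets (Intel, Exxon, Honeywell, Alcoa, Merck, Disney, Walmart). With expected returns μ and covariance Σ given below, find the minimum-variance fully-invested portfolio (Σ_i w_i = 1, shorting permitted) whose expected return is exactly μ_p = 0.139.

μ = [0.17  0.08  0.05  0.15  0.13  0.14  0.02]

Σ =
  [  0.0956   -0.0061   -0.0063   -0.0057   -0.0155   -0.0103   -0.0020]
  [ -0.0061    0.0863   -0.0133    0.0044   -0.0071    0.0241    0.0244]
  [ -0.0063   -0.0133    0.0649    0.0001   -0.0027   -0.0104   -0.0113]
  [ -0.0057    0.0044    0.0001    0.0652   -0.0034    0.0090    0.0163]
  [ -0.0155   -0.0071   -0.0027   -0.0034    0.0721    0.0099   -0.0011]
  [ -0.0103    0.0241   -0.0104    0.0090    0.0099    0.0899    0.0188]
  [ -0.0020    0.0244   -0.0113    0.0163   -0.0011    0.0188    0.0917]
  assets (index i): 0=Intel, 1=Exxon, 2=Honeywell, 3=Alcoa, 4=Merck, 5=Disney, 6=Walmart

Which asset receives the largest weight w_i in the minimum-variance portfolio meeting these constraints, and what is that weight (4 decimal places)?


Intel (0.2485)

p=Σ⁻¹μ = [2.6342  1.2105  1.4851  2.5349  2.4775  1.2948  -0.5499]
q=Σ⁻¹𝟙 = [17.7868  13.3386  23.0056  14.2854  19.6527  7.2322  6.7926]
a=μᵀp=1.491488  b=𝟙ᵀp=11.087135  c=𝟙ᵀq=102.093787  D=ac−b²=29.347054
λ₁=(c·0.139−b)/D = (102.093787·0.139−11.087135)/29.347054 = 0.105765
λ₂=(a−b·0.139)/D = (1.491488−11.087135·0.139)/29.347054 = -0.001691
w* = 0.105765·p + -0.001691·q:
  w_0 = 0.105765·2.6342 + -0.001691·17.7868 = 0.2485  (Intel)
  w_1 = 0.105765·1.2105 + -0.001691·13.3386 = 0.1055  (Exxon)
  w_2 = 0.105765·1.4851 + -0.001691·23.0056 = 0.1182  (Honeywell)
  w_3 = 0.105765·2.5349 + -0.001691·14.2854 = 0.2439  (Alcoa)
  w_4 = 0.105765·2.4775 + -0.001691·19.6527 = 0.2288  (Merck)
  w_5 = 0.105765·1.2948 + -0.001691·7.2322 = 0.1247  (Disney)
  w_6 = 0.105765·-0.5499 + -0.001691·6.7926 = -0.0696  (Walmart)
Σw_i=1.0000  μᵀw=0.1390
σ²=wᵀΣw=λ₁·μ_p+λ₂ = 0.105765·0.139 + -0.001691 = 0.013010 ≈ 0.0130


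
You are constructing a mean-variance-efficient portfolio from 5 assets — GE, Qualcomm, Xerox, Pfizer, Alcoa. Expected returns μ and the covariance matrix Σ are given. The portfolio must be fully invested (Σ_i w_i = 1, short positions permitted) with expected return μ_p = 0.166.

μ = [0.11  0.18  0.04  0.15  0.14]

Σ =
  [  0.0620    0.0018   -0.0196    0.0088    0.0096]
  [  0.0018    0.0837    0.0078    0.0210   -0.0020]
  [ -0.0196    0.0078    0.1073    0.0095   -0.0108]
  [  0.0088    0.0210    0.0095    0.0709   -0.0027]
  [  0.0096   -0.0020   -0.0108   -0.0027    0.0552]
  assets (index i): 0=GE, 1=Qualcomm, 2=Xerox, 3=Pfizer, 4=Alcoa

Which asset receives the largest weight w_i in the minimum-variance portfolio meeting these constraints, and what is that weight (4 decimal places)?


p=Σ⁻¹μ = [1.3155  1.7636  0.6148  1.4452  2.5623]
q=Σ⁻¹𝟙 = [15.7908  8.7199  12.6822  8.5702  18.5861]
a=μᵀp=1.062250  b=𝟙ᵀp=7.701442  c=𝟙ᵀq=64.349197  D=ac−b²=9.042720
λ₁=(c·0.166−b)/D = (64.349197·0.166−7.701442)/9.042720 = 0.329605
λ₂=(a−b·0.166)/D = (1.062250−7.701442·0.166)/9.042720 = -0.023908
w* = 0.329605·p + -0.023908·q:
  w_0 = 0.329605·1.3155 + -0.023908·15.7908 = 0.0561  (GE)
  w_1 = 0.329605·1.7636 + -0.023908·8.7199 = 0.3728  (Qualcomm)
  w_2 = 0.329605·0.6148 + -0.023908·12.6822 = -0.1005  (Xerox)
  w_3 = 0.329605·1.4452 + -0.023908·8.5702 = 0.2715  (Pfizer)
  w_4 = 0.329605·2.5623 + -0.023908·18.5861 = 0.4002  (Alcoa)
Σw_i=1.0000  μᵀw=0.1660
σ²=wᵀΣw=λ₁·μ_p+λ₂ = 0.329605·0.166 + -0.023908 = 0.030807 ≈ 0.0308

Alcoa (0.4002)


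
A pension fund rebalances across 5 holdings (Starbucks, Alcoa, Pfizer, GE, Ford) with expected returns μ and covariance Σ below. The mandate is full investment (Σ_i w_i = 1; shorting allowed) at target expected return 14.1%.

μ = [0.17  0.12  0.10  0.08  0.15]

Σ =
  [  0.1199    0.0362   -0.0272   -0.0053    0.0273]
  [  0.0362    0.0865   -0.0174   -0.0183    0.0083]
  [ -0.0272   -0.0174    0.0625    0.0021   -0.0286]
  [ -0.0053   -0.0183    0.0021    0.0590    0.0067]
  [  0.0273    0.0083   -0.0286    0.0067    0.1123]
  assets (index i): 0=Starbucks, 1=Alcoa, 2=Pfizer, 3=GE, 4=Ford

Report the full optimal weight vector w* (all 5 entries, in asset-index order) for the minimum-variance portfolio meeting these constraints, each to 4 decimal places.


0.3375  0.0694  0.3839  -0.0789  0.2882

u=Σ⁻¹μ = [1.3727  1.6912  3.3573  1.6991  1.6307]
v=Σ⁻¹𝟙 = [7.9024  17.3169  28.9911  20.6521  11.8549]
a=μᵀu=1.152559  b=𝟙ᵀu=9.750958  c=𝟙ᵀv=86.717452  D=ac−b²=4.865830
λ₁=(c·0.141−b)/D = (86.717452·0.141−9.750958)/4.865830 = 0.508896
λ₂=(a−b·0.141)/D = (1.152559−9.750958·0.141)/4.865830 = -0.045691
w* = 0.508896·u + -0.045691·v:
  w_0 = 0.508896·1.3727 + -0.045691·7.9024 = 0.3375  (Starbucks)
  w_1 = 0.508896·1.6912 + -0.045691·17.3169 = 0.0694  (Alcoa)
  w_2 = 0.508896·3.3573 + -0.045691·28.9911 = 0.3839  (Pfizer)
  w_3 = 0.508896·1.6991 + -0.045691·20.6521 = -0.0789  (GE)
  w_4 = 0.508896·1.6307 + -0.045691·11.8549 = 0.2882  (Ford)
Σw_i=1.0000  μᵀw=0.1410
σ²=wᵀΣw=λ₁·μ_p+λ₂ = 0.508896·0.141 + -0.045691 = 0.026063 ≈ 0.0261


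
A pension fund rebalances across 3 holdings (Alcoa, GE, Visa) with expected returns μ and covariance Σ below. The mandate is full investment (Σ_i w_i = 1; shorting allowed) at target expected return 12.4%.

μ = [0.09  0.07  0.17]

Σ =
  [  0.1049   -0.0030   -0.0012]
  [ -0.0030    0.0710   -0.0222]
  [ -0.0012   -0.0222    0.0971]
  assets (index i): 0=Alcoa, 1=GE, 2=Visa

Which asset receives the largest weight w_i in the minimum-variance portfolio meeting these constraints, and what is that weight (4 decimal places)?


u=Σ⁻¹μ = [0.9311  1.6976  2.1504]
v=Σ⁻¹𝟙 = [10.2498  19.1460  14.8027]
a=μᵀu=0.568205  b=𝟙ᵀu=4.779161  c=𝟙ᵀv=44.198518  D=ac−b²=2.273418
λ₁=(c·0.124−b)/D = (44.198518·0.124−4.779161)/2.273418 = 0.308546
λ₂=(a−b·0.124)/D = (0.568205−4.779161·0.124)/2.273418 = -0.010738
w* = 0.308546·u + -0.010738·v:
  w_0 = 0.308546·0.9311 + -0.010738·10.2498 = 0.1772  (Alcoa)
  w_1 = 0.308546·1.6976 + -0.010738·19.1460 = 0.3182  (GE)
  w_2 = 0.308546·2.1504 + -0.010738·14.8027 = 0.5046  (Visa)
Σw_i=1.0000  μᵀw=0.1240
σ²=wᵀΣw=λ₁·μ_p+λ₂ = 0.308546·0.124 + -0.010738 = 0.027522 ≈ 0.0275

Visa (0.5046)


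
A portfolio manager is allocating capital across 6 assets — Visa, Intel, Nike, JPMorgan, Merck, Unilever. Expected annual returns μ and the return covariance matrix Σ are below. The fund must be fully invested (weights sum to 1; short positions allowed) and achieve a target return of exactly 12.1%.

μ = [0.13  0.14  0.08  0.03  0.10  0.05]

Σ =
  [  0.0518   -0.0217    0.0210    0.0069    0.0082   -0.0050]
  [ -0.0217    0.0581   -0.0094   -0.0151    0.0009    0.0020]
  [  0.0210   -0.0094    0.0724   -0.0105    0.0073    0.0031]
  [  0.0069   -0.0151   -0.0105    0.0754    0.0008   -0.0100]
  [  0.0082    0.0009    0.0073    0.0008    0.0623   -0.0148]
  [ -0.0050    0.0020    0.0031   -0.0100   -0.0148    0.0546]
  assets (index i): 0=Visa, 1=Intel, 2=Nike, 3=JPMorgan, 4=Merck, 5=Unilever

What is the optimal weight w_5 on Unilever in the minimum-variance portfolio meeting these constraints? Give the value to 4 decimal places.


x=Σ⁻¹μ = [3.8395  4.1430  0.4871  1.1509  1.3645  1.6686]
y=Σ⁻¹𝟙 = [25.6986  33.2496  11.0377  22.5868  17.1650  27.6133]
a=μᵀx=1.372530  b=𝟙ᵀx=12.653547  c=𝟙ᵀy=137.351021  D=ac−b²=28.406201
λ₁=(c·0.121−b)/D = (137.351021·0.121−12.653547)/28.406201 = 0.139615
λ₂=(a−b·0.121)/D = (1.372530−12.653547·0.121)/28.406201 = -0.005581
w* = 0.139615·x + -0.005581·y:
  w_0 = 0.139615·3.8395 + -0.005581·25.6986 = 0.3926  (Visa)
  w_1 = 0.139615·4.1430 + -0.005581·33.2496 = 0.3928  (Intel)
  w_2 = 0.139615·0.4871 + -0.005581·11.0377 = 0.0064  (Nike)
  w_3 = 0.139615·1.1509 + -0.005581·22.5868 = 0.0346  (JPMorgan)
  w_4 = 0.139615·1.3645 + -0.005581·17.1650 = 0.0947  (Merck)
  w_5 = 0.139615·1.6686 + -0.005581·27.6133 = 0.0788  (Unilever)
Σw_i=1.0000  μᵀw=0.1210
σ²=wᵀΣw=λ₁·μ_p+λ₂ = 0.139615·0.121 + -0.005581 = 0.011312 ≈ 0.0113

0.0788


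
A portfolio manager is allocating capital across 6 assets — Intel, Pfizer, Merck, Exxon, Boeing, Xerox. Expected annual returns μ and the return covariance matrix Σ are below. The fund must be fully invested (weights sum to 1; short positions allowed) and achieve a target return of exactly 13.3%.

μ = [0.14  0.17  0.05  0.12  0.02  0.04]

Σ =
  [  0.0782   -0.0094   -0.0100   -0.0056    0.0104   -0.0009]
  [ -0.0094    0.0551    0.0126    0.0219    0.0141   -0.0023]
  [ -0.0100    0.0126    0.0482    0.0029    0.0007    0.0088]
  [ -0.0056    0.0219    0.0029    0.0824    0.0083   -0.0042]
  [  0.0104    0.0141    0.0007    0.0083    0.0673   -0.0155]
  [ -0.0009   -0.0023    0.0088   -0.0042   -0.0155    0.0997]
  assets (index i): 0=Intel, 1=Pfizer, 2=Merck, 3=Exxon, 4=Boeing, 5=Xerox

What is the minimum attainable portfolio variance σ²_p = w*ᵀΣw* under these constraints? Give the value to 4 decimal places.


u=Σ⁻¹μ = [2.4240  3.2488  0.5865  0.8343  -0.7843  0.3595]
v=Σ⁻¹𝟙 = [15.6792  10.4659  18.5485  9.1726  11.4388  10.9406]
a=μᵀu=1.019789  b=𝟙ᵀu=6.668824  c=𝟙ᵀv=76.245573  D=ac−b²=33.281222
λ₁=(c·0.133−b)/D = (76.245573·0.133−6.668824)/33.281222 = 0.104318
λ₂=(a−b·0.133)/D = (1.019789−6.668824·0.133)/33.281222 = 0.003991
w* = 0.104318·u + 0.003991·v:
  w_0 = 0.104318·2.4240 + 0.003991·15.6792 = 0.3154  (Intel)
  w_1 = 0.104318·3.2488 + 0.003991·10.4659 = 0.3807  (Pfizer)
  w_2 = 0.104318·0.5865 + 0.003991·18.5485 = 0.1352  (Merck)
  w_3 = 0.104318·0.8343 + 0.003991·9.1726 = 0.1236  (Exxon)
  w_4 = 0.104318·-0.7843 + 0.003991·11.4388 = -0.0362  (Boeing)
  w_5 = 0.104318·0.3595 + 0.003991·10.9406 = 0.0812  (Xerox)
Σw_i=1.0000  μᵀw=0.1330
σ²=wᵀΣw=λ₁·μ_p+λ₂ = 0.104318·0.133 + 0.003991 = 0.017866 ≈ 0.0179

0.0179


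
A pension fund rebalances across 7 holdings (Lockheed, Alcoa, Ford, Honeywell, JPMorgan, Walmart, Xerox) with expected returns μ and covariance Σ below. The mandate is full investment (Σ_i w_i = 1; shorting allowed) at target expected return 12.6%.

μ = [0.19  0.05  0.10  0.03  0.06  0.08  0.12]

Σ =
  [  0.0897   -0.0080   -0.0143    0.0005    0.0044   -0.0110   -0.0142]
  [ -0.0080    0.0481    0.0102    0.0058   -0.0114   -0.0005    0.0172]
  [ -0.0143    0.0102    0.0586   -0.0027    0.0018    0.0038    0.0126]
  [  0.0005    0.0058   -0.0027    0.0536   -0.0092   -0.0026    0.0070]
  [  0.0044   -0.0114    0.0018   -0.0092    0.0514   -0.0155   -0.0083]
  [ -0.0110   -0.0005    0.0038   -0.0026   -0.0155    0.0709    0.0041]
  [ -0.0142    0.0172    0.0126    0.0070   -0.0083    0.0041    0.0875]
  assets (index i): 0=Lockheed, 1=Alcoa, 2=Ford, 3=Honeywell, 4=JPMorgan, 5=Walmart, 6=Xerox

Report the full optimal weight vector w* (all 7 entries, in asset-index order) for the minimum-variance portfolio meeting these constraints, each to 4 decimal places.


0.3422  0.0270  0.1968  -0.0101  0.1148  0.1536  0.1757

p=Σ⁻¹μ = [2.8426  1.0374  1.7666  0.7625  2.0215  1.8699  1.4176]
q=Σ⁻¹𝟙 = [17.8963  23.8484  13.9321  22.8363  35.4766  24.4312  8.0323]
a=μᵀp=1.232490  b=𝟙ᵀp=11.717983  c=𝟙ᵀq=146.453135  D=ac−b²=43.190881
λ₁=(c·0.126−b)/D = (146.453135·0.126−11.717983)/43.190881 = 0.155938
λ₂=(a−b·0.126)/D = (1.232490−11.717983·0.126)/43.190881 = -0.005649
w* = 0.155938·p + -0.005649·q:
  w_0 = 0.155938·2.8426 + -0.005649·17.8963 = 0.3422  (Lockheed)
  w_1 = 0.155938·1.0374 + -0.005649·23.8484 = 0.0270  (Alcoa)
  w_2 = 0.155938·1.7666 + -0.005649·13.9321 = 0.1968  (Ford)
  w_3 = 0.155938·0.7625 + -0.005649·22.8363 = -0.0101  (Honeywell)
  w_4 = 0.155938·2.0215 + -0.005649·35.4766 = 0.1148  (JPMorgan)
  w_5 = 0.155938·1.8699 + -0.005649·24.4312 = 0.1536  (Walmart)
  w_6 = 0.155938·1.4176 + -0.005649·8.0323 = 0.1757  (Xerox)
Σw_i=1.0000  μᵀw=0.1260
σ²=wᵀΣw=λ₁·μ_p+λ₂ = 0.155938·0.126 + -0.005649 = 0.013999 ≈ 0.0140


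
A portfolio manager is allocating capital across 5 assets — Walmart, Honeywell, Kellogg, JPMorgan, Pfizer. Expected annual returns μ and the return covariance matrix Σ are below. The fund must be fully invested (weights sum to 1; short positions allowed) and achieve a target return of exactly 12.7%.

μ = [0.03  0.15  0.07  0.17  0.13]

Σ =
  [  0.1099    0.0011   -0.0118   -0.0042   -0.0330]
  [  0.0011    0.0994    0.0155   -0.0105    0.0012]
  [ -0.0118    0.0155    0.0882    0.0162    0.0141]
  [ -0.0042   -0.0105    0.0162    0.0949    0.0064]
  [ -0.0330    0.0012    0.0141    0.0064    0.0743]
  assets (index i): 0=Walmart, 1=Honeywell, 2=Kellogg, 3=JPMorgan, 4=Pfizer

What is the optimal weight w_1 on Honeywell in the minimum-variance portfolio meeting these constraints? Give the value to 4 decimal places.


p=Σ⁻¹μ = [0.9169  1.6815  -0.0424  1.8920  1.9748]
q=Σ⁻¹𝟙 = [15.5475  9.6170  7.0330  9.8735  18.0238]
a=μᵀp=0.855142  b=𝟙ᵀp=6.422867  c=𝟙ᵀq=60.094728  D=ac−b²=10.136327
λ₁=(c·0.127−b)/D = (60.094728·0.127−6.422867)/10.136327 = 0.119290
λ₂=(a−b·0.127)/D = (0.855142−6.422867·0.127)/10.136327 = 0.003891
w* = 0.119290·p + 0.003891·q:
  w_0 = 0.119290·0.9169 + 0.003891·15.5475 = 0.1699  (Walmart)
  w_1 = 0.119290·1.6815 + 0.003891·9.6170 = 0.2380  (Honeywell)
  w_2 = 0.119290·-0.0424 + 0.003891·7.0330 = 0.0223  (Kellogg)
  w_3 = 0.119290·1.8920 + 0.003891·9.8735 = 0.2641  (JPMorgan)
  w_4 = 0.119290·1.9748 + 0.003891·18.0238 = 0.3057  (Pfizer)
Σw_i=1.0000  μᵀw=0.1270
σ²=wᵀΣw=λ₁·μ_p+λ₂ = 0.119290·0.127 + 0.003891 = 0.019041 ≈ 0.0190

0.2380


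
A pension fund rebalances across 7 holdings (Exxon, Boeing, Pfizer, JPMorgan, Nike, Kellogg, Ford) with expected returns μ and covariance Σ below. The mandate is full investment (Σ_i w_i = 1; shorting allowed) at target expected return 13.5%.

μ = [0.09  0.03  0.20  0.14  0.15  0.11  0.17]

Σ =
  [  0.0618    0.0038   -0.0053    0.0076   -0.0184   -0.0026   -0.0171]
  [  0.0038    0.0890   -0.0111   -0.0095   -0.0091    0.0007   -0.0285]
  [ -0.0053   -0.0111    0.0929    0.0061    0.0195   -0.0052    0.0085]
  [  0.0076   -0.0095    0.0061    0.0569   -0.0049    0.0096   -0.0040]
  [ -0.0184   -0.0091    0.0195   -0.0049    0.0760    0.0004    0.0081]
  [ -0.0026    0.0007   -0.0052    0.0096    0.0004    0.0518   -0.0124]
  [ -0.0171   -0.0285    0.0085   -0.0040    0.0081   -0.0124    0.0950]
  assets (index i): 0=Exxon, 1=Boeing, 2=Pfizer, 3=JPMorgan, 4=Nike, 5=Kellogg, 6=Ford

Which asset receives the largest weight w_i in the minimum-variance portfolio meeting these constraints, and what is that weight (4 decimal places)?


Ford (0.1869)

g=Σ⁻¹μ = [2.8253  1.8153  1.8079  2.1324  2.2216  2.7126  2.9353]
h=Σ⁻¹𝟙 = [26.5498  22.1060  9.2324  15.9356  18.2804  23.7546  23.3240]
a=μᵀg=2.099458  b=𝟙ᵀg=16.450254  c=𝟙ᵀh=139.182701  D=ac−b²=21.597337
λ₁=(c·0.135−b)/D = (139.182701·0.135−16.450254)/21.597337 = 0.108319
λ₂=(a−b·0.135)/D = (2.099458−16.450254·0.135)/21.597337 = -0.005618
w* = 0.108319·g + -0.005618·h:
  w_0 = 0.108319·2.8253 + -0.005618·26.5498 = 0.1569  (Exxon)
  w_1 = 0.108319·1.8153 + -0.005618·22.1060 = 0.0724  (Boeing)
  w_2 = 0.108319·1.8079 + -0.005618·9.2324 = 0.1440  (Pfizer)
  w_3 = 0.108319·2.1324 + -0.005618·15.9356 = 0.1415  (JPMorgan)
  w_4 = 0.108319·2.2216 + -0.005618·18.2804 = 0.1379  (Nike)
  w_5 = 0.108319·2.7126 + -0.005618·23.7546 = 0.1604  (Kellogg)
  w_6 = 0.108319·2.9353 + -0.005618·23.3240 = 0.1869  (Ford)
Σw_i=1.0000  μᵀw=0.1350
σ²=wᵀΣw=λ₁·μ_p+λ₂ = 0.108319·0.135 + -0.005618 = 0.009005 ≈ 0.0090


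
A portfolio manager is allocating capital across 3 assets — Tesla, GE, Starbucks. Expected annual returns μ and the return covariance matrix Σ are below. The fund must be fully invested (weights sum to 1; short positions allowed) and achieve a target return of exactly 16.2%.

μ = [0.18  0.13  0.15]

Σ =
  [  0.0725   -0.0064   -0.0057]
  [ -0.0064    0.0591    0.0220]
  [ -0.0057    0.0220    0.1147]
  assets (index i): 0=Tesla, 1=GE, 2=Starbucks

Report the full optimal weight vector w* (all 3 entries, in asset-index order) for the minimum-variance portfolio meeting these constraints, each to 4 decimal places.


0.5628  0.2442  0.1930

g=Σ⁻¹μ = [2.7508  2.1105  1.0396]
h=Σ⁻¹𝟙 = [15.7293  16.2475  6.3837]
a=μᵀg=0.925463  b=𝟙ᵀg=5.900995  c=𝟙ᵀh=38.360442  D=ac−b²=0.679417
λ₁=(c·0.162−b)/D = (38.360442·0.162−5.900995)/0.679417 = 0.461274
λ₂=(a−b·0.162)/D = (0.925463−5.900995·0.162)/0.679417 = -0.044889
w* = 0.461274·g + -0.044889·h:
  w_0 = 0.461274·2.7508 + -0.044889·15.7293 = 0.5628  (Tesla)
  w_1 = 0.461274·2.1105 + -0.044889·16.2475 = 0.2442  (GE)
  w_2 = 0.461274·1.0396 + -0.044889·6.3837 = 0.1930  (Starbucks)
Σw_i=1.0000  μᵀw=0.1620
σ²=wᵀΣw=λ₁·μ_p+λ₂ = 0.461274·0.162 + -0.044889 = 0.029837 ≈ 0.0298
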